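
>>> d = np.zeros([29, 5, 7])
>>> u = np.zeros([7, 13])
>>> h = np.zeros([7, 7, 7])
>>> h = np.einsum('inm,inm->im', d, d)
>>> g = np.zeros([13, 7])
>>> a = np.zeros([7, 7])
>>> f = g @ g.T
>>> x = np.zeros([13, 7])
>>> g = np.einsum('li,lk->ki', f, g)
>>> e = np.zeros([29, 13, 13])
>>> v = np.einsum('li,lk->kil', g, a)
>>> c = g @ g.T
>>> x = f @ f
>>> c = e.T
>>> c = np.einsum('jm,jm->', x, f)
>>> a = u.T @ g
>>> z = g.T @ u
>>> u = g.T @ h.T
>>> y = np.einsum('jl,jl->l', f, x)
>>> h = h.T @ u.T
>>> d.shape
(29, 5, 7)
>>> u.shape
(13, 29)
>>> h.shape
(7, 13)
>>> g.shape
(7, 13)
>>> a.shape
(13, 13)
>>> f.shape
(13, 13)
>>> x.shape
(13, 13)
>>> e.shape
(29, 13, 13)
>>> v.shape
(7, 13, 7)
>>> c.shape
()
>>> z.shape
(13, 13)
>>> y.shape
(13,)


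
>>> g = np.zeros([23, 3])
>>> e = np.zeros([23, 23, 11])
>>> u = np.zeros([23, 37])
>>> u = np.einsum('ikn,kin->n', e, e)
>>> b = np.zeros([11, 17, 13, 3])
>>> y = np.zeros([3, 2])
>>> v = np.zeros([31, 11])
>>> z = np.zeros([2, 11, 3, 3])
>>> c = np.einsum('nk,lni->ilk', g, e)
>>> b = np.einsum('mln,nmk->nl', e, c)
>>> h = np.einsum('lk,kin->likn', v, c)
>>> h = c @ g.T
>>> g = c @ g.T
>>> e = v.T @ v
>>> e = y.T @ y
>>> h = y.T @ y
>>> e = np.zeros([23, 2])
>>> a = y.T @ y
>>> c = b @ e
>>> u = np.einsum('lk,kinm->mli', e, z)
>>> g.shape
(11, 23, 23)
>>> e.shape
(23, 2)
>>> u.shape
(3, 23, 11)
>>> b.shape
(11, 23)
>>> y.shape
(3, 2)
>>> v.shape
(31, 11)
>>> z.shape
(2, 11, 3, 3)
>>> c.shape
(11, 2)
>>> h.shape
(2, 2)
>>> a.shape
(2, 2)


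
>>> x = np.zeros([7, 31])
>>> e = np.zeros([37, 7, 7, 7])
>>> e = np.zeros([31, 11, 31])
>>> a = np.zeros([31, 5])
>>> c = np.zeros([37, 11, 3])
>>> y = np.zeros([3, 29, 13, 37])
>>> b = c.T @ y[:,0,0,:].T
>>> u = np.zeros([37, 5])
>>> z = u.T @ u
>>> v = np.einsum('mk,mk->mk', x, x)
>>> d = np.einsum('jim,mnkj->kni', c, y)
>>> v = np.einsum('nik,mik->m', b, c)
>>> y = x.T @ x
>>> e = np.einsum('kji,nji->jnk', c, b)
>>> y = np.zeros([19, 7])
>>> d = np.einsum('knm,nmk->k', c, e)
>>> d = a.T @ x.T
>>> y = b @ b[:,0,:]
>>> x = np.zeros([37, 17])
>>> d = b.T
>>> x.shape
(37, 17)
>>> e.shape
(11, 3, 37)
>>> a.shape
(31, 5)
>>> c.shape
(37, 11, 3)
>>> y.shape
(3, 11, 3)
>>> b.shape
(3, 11, 3)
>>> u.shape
(37, 5)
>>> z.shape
(5, 5)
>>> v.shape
(37,)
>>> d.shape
(3, 11, 3)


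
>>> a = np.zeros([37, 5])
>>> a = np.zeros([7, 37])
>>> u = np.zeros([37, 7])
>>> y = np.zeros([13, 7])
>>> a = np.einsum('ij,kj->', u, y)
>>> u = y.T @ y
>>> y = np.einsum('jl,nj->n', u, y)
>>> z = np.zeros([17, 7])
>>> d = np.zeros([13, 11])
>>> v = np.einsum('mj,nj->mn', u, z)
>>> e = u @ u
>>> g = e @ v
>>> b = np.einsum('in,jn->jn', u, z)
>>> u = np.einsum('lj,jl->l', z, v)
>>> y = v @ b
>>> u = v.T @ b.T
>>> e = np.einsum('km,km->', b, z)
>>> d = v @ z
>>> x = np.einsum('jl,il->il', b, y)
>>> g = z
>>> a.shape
()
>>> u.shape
(17, 17)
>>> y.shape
(7, 7)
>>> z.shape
(17, 7)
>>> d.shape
(7, 7)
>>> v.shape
(7, 17)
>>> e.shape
()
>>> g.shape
(17, 7)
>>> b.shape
(17, 7)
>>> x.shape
(7, 7)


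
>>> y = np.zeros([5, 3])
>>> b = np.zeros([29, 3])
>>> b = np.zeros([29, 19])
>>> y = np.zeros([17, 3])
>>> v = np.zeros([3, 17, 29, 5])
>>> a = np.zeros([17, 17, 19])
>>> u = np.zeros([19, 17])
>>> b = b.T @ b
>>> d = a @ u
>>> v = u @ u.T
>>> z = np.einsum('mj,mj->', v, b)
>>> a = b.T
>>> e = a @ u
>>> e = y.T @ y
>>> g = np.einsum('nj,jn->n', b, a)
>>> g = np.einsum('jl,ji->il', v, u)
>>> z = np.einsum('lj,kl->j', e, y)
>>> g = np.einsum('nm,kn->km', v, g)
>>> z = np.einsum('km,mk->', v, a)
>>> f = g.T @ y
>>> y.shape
(17, 3)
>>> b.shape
(19, 19)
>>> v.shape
(19, 19)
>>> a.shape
(19, 19)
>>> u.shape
(19, 17)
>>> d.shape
(17, 17, 17)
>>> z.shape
()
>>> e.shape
(3, 3)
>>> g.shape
(17, 19)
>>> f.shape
(19, 3)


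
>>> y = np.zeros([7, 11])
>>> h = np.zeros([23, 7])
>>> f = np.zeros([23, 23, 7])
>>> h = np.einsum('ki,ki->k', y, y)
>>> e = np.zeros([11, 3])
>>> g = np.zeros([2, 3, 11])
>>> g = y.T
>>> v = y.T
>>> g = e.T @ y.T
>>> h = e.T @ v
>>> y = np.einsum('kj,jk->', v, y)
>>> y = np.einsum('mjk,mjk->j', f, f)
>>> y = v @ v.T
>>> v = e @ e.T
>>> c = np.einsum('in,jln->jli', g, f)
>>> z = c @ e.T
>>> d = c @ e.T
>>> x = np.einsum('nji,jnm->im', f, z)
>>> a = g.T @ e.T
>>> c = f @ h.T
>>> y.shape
(11, 11)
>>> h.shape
(3, 7)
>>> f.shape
(23, 23, 7)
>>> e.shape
(11, 3)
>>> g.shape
(3, 7)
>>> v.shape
(11, 11)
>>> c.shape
(23, 23, 3)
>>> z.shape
(23, 23, 11)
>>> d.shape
(23, 23, 11)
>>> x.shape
(7, 11)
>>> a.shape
(7, 11)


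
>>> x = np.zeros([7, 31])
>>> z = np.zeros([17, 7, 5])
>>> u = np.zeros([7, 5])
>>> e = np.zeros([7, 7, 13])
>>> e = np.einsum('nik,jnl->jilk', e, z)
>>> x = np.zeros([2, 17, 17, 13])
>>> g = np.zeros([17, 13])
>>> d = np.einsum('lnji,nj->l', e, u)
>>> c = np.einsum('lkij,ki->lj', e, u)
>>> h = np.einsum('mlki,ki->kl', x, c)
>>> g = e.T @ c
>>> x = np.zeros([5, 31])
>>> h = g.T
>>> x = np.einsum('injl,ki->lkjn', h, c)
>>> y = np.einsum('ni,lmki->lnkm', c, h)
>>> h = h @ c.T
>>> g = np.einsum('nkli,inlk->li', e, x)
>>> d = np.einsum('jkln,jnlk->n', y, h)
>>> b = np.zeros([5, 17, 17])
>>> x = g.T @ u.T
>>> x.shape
(13, 7)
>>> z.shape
(17, 7, 5)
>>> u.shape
(7, 5)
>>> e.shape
(17, 7, 5, 13)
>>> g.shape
(5, 13)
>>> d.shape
(7,)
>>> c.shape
(17, 13)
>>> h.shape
(13, 7, 5, 17)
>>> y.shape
(13, 17, 5, 7)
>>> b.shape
(5, 17, 17)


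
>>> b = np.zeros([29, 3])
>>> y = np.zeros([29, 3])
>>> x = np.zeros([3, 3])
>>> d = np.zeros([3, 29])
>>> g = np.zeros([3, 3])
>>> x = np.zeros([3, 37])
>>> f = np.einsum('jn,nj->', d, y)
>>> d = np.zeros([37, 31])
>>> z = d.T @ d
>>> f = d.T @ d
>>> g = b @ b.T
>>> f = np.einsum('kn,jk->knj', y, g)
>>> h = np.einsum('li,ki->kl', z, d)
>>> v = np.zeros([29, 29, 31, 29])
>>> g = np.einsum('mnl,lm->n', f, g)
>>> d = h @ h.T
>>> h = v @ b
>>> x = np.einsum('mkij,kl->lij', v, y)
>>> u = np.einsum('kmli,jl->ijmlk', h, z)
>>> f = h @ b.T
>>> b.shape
(29, 3)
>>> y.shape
(29, 3)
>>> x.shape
(3, 31, 29)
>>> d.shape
(37, 37)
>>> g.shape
(3,)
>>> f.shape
(29, 29, 31, 29)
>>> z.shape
(31, 31)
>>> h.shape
(29, 29, 31, 3)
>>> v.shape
(29, 29, 31, 29)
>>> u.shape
(3, 31, 29, 31, 29)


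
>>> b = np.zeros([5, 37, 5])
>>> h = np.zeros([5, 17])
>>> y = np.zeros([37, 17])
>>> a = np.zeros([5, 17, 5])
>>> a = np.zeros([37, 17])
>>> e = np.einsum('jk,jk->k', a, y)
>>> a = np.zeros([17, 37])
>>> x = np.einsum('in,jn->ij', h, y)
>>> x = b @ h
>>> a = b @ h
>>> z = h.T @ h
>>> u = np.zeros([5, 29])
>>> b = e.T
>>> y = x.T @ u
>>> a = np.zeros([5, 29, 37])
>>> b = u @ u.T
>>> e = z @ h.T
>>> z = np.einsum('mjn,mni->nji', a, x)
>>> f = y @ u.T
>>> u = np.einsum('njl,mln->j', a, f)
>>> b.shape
(5, 5)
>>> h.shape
(5, 17)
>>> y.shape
(17, 37, 29)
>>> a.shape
(5, 29, 37)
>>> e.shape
(17, 5)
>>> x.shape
(5, 37, 17)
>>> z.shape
(37, 29, 17)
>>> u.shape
(29,)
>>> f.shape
(17, 37, 5)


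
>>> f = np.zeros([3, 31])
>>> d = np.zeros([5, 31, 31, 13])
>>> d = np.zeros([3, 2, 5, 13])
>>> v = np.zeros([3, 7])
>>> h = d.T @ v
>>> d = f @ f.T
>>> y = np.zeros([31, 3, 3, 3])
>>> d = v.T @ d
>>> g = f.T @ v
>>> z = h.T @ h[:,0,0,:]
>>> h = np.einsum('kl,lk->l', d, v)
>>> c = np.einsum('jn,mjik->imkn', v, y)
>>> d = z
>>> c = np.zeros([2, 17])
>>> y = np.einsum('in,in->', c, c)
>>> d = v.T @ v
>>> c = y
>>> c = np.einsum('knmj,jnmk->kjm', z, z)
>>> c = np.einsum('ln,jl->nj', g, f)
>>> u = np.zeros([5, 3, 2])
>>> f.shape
(3, 31)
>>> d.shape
(7, 7)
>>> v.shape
(3, 7)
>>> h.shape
(3,)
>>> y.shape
()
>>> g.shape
(31, 7)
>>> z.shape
(7, 2, 5, 7)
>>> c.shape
(7, 3)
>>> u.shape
(5, 3, 2)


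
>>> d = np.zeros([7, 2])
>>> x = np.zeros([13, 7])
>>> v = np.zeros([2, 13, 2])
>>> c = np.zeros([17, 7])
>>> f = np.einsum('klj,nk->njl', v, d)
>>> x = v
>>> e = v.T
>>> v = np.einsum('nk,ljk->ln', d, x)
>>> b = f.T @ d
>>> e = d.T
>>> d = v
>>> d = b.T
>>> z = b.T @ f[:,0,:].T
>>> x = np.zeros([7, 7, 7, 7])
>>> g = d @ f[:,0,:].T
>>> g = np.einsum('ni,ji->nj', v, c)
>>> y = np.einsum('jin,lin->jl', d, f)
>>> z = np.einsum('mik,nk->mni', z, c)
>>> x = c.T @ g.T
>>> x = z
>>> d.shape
(2, 2, 13)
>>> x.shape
(2, 17, 2)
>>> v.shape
(2, 7)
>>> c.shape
(17, 7)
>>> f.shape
(7, 2, 13)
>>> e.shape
(2, 7)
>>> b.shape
(13, 2, 2)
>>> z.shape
(2, 17, 2)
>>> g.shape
(2, 17)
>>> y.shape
(2, 7)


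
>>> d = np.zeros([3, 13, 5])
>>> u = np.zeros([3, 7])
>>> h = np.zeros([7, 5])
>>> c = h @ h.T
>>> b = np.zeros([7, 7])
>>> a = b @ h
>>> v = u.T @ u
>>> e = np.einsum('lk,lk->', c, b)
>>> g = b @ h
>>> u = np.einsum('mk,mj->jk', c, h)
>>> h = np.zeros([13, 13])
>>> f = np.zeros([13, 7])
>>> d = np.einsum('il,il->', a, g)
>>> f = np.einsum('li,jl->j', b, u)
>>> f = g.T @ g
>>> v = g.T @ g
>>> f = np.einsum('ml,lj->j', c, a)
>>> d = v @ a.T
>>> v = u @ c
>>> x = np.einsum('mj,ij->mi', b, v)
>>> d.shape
(5, 7)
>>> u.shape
(5, 7)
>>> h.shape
(13, 13)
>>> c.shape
(7, 7)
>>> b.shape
(7, 7)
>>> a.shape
(7, 5)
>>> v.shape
(5, 7)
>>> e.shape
()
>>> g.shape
(7, 5)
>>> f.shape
(5,)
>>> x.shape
(7, 5)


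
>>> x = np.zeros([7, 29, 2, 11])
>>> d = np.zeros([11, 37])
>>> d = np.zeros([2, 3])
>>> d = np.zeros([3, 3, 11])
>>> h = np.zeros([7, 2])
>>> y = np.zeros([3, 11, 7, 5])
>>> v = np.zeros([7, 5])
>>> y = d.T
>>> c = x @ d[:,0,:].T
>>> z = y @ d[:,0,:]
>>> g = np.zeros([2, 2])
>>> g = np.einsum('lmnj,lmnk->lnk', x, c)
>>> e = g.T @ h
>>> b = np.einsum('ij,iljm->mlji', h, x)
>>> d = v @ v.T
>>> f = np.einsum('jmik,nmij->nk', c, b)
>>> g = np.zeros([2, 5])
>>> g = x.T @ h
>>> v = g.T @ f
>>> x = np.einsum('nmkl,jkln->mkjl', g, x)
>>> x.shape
(2, 29, 7, 2)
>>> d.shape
(7, 7)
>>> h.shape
(7, 2)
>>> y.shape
(11, 3, 3)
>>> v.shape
(2, 29, 2, 3)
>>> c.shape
(7, 29, 2, 3)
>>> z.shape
(11, 3, 11)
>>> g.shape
(11, 2, 29, 2)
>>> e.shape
(3, 2, 2)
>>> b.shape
(11, 29, 2, 7)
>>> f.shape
(11, 3)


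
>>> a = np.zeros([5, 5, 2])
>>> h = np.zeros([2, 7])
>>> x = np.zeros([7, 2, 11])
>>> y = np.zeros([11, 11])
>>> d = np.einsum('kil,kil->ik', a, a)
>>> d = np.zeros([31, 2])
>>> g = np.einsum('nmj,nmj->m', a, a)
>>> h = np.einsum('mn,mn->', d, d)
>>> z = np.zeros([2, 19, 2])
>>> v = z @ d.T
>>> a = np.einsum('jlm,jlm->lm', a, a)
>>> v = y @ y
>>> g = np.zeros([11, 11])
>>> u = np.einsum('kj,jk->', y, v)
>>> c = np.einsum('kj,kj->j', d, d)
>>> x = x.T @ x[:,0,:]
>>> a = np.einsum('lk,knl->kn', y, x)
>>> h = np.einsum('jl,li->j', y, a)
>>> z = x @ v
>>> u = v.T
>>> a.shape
(11, 2)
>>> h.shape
(11,)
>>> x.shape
(11, 2, 11)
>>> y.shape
(11, 11)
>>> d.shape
(31, 2)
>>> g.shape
(11, 11)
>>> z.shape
(11, 2, 11)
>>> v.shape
(11, 11)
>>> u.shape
(11, 11)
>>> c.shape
(2,)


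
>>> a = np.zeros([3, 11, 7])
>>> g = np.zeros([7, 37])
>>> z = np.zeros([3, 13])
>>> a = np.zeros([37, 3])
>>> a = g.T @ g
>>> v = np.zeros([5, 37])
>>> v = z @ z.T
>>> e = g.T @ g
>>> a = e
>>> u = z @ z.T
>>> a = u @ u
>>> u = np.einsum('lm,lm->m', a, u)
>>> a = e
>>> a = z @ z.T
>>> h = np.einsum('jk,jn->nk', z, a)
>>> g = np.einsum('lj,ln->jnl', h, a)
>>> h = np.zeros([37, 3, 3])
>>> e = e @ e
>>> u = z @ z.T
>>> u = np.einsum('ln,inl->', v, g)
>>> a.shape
(3, 3)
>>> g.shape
(13, 3, 3)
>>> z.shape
(3, 13)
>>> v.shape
(3, 3)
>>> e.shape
(37, 37)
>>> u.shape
()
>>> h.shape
(37, 3, 3)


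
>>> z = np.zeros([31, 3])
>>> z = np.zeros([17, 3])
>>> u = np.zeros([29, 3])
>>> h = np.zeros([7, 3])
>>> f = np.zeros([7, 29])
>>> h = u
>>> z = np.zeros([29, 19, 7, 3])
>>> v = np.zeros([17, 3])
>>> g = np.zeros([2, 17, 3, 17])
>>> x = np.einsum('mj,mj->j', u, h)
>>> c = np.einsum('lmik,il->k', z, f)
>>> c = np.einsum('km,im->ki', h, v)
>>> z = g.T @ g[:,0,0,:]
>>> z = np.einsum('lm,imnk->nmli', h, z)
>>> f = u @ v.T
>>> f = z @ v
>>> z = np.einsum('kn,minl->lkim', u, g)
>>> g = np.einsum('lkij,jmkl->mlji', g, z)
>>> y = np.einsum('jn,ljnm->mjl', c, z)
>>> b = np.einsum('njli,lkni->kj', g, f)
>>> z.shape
(17, 29, 17, 2)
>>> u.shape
(29, 3)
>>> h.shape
(29, 3)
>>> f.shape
(17, 3, 29, 3)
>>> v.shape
(17, 3)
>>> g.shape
(29, 2, 17, 3)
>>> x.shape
(3,)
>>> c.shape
(29, 17)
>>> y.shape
(2, 29, 17)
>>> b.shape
(3, 2)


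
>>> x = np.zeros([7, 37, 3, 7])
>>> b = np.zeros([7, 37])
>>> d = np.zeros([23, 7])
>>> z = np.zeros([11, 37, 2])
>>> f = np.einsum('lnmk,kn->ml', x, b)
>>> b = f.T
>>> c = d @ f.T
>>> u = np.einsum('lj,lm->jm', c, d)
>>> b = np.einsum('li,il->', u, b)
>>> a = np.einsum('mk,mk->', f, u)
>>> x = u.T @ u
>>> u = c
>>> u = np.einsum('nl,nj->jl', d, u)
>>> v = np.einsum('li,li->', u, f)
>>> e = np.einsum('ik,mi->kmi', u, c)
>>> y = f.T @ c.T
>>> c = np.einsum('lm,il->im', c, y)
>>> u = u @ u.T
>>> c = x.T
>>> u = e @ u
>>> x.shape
(7, 7)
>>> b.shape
()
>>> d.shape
(23, 7)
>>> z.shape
(11, 37, 2)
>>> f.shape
(3, 7)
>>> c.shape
(7, 7)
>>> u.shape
(7, 23, 3)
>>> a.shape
()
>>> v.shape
()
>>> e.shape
(7, 23, 3)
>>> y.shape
(7, 23)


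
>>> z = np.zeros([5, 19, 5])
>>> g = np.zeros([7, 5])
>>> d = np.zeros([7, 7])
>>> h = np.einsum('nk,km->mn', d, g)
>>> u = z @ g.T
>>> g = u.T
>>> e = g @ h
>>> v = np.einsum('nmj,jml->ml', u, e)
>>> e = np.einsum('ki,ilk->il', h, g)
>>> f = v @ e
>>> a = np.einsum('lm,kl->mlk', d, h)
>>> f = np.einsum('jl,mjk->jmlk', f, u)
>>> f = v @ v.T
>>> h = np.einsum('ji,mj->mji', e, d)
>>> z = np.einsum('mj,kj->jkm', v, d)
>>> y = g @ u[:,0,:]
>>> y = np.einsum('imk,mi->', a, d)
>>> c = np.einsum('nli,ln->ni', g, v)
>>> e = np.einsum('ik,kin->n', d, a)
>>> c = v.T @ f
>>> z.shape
(7, 7, 19)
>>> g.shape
(7, 19, 5)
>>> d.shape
(7, 7)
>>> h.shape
(7, 7, 19)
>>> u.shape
(5, 19, 7)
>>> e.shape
(5,)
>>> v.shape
(19, 7)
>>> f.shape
(19, 19)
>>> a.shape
(7, 7, 5)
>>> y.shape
()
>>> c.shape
(7, 19)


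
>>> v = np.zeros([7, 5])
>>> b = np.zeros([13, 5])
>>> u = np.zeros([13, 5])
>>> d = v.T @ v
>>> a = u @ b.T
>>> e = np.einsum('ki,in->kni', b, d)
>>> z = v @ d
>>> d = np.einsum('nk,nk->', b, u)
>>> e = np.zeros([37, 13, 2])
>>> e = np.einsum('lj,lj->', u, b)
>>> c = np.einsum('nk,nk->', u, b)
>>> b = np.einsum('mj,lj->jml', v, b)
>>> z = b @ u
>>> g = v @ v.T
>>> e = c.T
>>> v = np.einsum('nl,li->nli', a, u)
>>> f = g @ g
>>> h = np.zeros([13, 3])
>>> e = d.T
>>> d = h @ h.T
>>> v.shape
(13, 13, 5)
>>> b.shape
(5, 7, 13)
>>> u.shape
(13, 5)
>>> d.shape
(13, 13)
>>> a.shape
(13, 13)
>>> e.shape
()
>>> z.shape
(5, 7, 5)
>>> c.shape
()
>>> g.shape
(7, 7)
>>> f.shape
(7, 7)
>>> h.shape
(13, 3)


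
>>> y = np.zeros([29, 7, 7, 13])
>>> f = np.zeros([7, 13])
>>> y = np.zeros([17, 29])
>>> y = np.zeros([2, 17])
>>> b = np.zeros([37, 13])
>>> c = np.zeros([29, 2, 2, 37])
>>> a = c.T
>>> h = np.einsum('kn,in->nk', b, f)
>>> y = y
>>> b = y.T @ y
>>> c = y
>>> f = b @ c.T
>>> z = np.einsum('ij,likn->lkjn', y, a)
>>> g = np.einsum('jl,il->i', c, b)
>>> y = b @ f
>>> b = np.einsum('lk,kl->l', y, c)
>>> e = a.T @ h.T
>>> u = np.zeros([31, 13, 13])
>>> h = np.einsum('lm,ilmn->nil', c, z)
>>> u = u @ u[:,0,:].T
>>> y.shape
(17, 2)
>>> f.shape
(17, 2)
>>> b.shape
(17,)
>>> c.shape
(2, 17)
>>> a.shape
(37, 2, 2, 29)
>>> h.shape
(29, 37, 2)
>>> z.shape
(37, 2, 17, 29)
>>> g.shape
(17,)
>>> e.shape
(29, 2, 2, 13)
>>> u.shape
(31, 13, 31)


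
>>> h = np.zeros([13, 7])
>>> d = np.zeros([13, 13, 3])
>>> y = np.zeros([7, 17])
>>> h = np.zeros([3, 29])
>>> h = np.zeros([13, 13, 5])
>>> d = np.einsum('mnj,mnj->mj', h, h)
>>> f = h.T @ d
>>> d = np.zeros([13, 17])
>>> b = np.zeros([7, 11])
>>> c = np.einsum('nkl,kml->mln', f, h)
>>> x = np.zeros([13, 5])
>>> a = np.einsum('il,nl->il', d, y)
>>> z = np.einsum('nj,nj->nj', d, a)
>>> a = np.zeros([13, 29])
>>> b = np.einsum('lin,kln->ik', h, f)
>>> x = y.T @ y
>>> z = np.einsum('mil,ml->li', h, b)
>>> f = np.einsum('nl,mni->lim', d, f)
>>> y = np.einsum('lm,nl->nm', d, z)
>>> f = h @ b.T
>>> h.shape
(13, 13, 5)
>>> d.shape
(13, 17)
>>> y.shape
(5, 17)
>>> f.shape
(13, 13, 13)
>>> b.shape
(13, 5)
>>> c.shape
(13, 5, 5)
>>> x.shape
(17, 17)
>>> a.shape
(13, 29)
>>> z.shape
(5, 13)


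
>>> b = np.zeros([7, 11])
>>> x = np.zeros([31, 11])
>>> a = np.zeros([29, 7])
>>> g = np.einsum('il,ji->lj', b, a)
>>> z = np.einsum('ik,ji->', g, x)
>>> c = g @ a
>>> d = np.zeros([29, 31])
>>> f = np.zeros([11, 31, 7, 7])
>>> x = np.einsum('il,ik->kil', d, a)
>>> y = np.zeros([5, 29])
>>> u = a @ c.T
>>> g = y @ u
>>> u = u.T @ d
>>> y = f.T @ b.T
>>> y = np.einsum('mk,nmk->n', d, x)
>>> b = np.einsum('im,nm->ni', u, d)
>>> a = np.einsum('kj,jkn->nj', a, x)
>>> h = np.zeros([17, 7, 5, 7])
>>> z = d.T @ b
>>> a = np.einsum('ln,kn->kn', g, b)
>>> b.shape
(29, 11)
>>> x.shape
(7, 29, 31)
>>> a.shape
(29, 11)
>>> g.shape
(5, 11)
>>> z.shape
(31, 11)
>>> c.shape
(11, 7)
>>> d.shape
(29, 31)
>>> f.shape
(11, 31, 7, 7)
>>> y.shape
(7,)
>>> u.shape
(11, 31)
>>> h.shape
(17, 7, 5, 7)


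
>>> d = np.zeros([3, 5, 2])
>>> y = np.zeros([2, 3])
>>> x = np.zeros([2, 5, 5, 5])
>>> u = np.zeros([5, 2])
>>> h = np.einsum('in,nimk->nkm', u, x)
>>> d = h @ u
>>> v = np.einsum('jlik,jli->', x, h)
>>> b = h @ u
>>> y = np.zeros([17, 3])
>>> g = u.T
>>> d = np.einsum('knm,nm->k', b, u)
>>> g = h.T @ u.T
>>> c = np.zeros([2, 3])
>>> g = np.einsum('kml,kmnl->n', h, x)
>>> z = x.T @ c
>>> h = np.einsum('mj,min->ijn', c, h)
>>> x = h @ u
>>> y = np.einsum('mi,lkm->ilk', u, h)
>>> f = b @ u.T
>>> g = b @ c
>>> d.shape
(2,)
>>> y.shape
(2, 5, 3)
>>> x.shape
(5, 3, 2)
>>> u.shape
(5, 2)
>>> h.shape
(5, 3, 5)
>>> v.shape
()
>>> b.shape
(2, 5, 2)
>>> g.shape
(2, 5, 3)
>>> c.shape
(2, 3)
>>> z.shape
(5, 5, 5, 3)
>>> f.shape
(2, 5, 5)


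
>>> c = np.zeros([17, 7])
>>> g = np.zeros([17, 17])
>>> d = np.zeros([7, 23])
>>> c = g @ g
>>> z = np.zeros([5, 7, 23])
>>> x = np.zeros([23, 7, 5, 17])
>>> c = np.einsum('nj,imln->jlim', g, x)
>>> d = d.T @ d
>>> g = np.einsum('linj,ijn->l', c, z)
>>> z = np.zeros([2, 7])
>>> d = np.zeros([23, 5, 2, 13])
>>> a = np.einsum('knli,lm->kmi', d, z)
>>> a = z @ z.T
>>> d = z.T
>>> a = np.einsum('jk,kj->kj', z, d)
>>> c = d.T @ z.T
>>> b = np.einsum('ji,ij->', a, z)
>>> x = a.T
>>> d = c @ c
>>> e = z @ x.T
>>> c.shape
(2, 2)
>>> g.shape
(17,)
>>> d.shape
(2, 2)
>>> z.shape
(2, 7)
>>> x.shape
(2, 7)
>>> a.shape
(7, 2)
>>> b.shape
()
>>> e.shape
(2, 2)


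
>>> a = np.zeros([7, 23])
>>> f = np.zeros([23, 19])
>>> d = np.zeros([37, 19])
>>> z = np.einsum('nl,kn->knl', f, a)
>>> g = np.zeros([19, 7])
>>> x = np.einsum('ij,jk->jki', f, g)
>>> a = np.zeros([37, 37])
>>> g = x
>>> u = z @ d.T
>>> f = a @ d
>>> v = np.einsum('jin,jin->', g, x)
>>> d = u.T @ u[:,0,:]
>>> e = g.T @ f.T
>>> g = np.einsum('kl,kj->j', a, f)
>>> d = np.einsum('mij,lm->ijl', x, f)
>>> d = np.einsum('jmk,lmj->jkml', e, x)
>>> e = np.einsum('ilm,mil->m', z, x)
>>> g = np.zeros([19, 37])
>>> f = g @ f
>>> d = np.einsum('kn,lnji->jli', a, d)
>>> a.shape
(37, 37)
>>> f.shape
(19, 19)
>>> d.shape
(7, 23, 19)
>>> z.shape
(7, 23, 19)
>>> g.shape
(19, 37)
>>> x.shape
(19, 7, 23)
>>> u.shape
(7, 23, 37)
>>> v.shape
()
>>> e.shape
(19,)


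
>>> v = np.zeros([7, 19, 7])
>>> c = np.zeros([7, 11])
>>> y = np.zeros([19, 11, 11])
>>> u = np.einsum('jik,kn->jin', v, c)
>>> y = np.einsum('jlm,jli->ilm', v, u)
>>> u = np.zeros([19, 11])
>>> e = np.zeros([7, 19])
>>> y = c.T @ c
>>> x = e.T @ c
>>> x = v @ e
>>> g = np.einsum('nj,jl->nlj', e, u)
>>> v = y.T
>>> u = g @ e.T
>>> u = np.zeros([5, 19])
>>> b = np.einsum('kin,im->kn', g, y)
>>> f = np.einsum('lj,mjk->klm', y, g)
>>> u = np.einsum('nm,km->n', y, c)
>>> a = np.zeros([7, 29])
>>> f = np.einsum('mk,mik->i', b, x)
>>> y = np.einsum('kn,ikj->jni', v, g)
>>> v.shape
(11, 11)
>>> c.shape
(7, 11)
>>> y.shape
(19, 11, 7)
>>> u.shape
(11,)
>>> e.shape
(7, 19)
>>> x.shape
(7, 19, 19)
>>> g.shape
(7, 11, 19)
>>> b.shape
(7, 19)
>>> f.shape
(19,)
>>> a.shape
(7, 29)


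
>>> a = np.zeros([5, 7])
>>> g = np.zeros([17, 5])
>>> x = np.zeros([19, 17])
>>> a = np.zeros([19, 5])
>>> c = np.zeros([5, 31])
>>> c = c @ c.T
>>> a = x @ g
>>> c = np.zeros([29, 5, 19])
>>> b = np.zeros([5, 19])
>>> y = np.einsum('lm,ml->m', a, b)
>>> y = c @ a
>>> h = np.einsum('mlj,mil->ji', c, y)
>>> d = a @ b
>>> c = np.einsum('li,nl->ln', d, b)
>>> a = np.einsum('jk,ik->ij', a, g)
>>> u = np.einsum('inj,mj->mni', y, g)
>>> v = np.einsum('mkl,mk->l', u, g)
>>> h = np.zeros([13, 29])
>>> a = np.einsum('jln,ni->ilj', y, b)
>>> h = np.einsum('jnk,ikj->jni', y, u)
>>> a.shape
(19, 5, 29)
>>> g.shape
(17, 5)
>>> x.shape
(19, 17)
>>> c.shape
(19, 5)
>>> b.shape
(5, 19)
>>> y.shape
(29, 5, 5)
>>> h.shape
(29, 5, 17)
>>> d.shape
(19, 19)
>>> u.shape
(17, 5, 29)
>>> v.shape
(29,)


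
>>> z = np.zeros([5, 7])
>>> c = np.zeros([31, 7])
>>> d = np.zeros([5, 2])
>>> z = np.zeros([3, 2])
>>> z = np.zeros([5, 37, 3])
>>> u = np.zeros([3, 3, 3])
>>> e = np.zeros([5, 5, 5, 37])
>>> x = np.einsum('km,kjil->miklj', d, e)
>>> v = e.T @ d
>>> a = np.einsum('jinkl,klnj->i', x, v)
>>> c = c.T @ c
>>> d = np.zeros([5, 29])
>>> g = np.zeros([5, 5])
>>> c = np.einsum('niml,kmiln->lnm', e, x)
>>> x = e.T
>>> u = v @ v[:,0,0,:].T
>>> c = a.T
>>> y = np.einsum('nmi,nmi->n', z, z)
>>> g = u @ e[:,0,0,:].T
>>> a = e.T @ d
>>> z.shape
(5, 37, 3)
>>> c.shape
(5,)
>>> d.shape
(5, 29)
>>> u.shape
(37, 5, 5, 37)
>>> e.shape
(5, 5, 5, 37)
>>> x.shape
(37, 5, 5, 5)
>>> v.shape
(37, 5, 5, 2)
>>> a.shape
(37, 5, 5, 29)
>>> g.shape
(37, 5, 5, 5)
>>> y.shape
(5,)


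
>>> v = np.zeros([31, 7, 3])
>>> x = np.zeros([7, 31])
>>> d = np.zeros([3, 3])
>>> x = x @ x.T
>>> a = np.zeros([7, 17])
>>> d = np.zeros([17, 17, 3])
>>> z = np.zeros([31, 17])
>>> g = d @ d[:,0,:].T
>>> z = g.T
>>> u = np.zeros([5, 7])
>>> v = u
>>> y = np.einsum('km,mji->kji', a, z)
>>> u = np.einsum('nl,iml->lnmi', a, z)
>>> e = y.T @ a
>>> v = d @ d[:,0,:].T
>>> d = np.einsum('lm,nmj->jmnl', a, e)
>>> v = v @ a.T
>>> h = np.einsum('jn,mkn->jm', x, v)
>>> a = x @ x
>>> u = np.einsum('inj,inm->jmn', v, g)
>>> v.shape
(17, 17, 7)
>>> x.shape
(7, 7)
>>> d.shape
(17, 17, 17, 7)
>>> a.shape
(7, 7)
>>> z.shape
(17, 17, 17)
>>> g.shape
(17, 17, 17)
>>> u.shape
(7, 17, 17)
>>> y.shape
(7, 17, 17)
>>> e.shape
(17, 17, 17)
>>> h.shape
(7, 17)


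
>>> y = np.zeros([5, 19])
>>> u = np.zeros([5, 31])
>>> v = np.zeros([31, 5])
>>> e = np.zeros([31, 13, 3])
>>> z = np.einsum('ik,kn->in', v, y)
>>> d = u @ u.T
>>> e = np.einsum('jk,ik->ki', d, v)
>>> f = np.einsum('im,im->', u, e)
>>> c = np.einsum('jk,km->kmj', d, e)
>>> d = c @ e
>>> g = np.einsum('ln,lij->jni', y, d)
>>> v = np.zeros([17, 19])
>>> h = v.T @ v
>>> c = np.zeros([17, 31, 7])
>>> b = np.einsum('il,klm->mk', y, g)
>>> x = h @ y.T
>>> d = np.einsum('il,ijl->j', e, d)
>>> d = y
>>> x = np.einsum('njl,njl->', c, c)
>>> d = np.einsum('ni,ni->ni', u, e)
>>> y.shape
(5, 19)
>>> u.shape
(5, 31)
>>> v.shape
(17, 19)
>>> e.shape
(5, 31)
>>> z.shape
(31, 19)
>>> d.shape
(5, 31)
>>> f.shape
()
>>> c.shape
(17, 31, 7)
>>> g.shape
(31, 19, 31)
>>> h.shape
(19, 19)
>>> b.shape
(31, 31)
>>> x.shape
()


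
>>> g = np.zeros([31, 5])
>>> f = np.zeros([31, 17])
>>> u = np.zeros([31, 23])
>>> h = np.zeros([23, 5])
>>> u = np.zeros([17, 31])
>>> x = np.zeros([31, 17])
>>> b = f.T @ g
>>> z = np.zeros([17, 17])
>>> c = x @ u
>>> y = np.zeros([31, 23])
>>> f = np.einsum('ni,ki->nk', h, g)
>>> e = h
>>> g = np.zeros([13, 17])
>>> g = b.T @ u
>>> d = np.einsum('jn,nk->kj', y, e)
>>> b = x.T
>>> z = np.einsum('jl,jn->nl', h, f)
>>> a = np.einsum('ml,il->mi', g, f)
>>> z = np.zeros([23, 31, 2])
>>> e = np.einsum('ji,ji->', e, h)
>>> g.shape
(5, 31)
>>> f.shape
(23, 31)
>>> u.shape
(17, 31)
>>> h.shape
(23, 5)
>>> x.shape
(31, 17)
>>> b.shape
(17, 31)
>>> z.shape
(23, 31, 2)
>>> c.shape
(31, 31)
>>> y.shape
(31, 23)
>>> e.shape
()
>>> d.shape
(5, 31)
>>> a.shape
(5, 23)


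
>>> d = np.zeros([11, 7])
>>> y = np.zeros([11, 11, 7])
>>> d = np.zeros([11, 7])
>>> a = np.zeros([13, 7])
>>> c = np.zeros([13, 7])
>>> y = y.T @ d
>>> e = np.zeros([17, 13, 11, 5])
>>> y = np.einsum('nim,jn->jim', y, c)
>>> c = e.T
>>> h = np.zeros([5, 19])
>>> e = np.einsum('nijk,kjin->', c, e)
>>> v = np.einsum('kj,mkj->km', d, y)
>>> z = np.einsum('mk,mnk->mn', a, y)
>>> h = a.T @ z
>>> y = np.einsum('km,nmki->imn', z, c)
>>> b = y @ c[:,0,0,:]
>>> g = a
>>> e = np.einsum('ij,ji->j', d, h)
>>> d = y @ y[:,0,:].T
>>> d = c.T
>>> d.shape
(17, 13, 11, 5)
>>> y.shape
(17, 11, 5)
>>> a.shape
(13, 7)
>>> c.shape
(5, 11, 13, 17)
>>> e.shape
(7,)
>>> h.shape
(7, 11)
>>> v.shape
(11, 13)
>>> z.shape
(13, 11)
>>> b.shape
(17, 11, 17)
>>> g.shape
(13, 7)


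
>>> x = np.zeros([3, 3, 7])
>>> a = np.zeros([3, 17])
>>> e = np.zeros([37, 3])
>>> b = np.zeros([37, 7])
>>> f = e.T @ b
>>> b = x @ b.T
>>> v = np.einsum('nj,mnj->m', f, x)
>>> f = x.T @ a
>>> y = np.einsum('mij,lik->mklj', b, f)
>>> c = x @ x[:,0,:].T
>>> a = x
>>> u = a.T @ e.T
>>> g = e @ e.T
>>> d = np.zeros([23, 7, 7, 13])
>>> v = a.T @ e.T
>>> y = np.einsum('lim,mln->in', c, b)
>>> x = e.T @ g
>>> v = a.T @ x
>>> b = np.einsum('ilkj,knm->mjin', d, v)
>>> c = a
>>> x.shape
(3, 37)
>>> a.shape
(3, 3, 7)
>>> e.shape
(37, 3)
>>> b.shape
(37, 13, 23, 3)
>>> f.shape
(7, 3, 17)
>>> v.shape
(7, 3, 37)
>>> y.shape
(3, 37)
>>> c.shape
(3, 3, 7)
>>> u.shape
(7, 3, 37)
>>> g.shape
(37, 37)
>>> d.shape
(23, 7, 7, 13)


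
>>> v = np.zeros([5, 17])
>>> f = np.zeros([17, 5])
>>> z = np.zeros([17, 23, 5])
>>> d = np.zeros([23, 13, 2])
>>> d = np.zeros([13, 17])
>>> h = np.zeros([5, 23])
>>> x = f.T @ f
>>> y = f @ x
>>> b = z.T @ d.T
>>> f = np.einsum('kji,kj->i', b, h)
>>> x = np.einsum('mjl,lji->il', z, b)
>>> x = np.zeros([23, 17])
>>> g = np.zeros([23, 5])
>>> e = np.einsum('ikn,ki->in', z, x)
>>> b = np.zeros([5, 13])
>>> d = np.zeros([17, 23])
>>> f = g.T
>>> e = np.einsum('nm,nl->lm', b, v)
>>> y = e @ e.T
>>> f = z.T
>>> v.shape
(5, 17)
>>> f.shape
(5, 23, 17)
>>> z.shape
(17, 23, 5)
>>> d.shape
(17, 23)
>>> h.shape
(5, 23)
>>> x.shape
(23, 17)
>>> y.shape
(17, 17)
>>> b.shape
(5, 13)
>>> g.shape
(23, 5)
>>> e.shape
(17, 13)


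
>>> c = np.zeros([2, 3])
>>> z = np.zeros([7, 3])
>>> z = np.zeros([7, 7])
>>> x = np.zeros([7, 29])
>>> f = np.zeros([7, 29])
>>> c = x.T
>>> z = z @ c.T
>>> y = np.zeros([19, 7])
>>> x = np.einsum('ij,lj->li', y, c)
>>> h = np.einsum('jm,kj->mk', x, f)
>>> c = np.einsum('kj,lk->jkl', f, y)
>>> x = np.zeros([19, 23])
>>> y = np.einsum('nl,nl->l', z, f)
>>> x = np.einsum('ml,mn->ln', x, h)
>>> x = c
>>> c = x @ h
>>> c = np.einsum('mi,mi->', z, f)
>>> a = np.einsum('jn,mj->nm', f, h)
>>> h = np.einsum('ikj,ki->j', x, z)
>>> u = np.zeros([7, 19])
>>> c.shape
()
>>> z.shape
(7, 29)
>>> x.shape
(29, 7, 19)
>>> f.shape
(7, 29)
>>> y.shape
(29,)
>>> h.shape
(19,)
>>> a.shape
(29, 19)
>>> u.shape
(7, 19)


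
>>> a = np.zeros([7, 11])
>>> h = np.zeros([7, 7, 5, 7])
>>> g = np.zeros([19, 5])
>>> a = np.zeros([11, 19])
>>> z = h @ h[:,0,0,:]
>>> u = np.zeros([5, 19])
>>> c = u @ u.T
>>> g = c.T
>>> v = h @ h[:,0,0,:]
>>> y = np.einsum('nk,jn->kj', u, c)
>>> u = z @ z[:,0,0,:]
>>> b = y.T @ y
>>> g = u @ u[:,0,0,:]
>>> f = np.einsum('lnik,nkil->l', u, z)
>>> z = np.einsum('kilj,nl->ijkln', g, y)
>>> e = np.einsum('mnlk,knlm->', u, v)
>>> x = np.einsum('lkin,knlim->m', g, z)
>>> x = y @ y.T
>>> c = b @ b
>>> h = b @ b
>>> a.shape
(11, 19)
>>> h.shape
(5, 5)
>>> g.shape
(7, 7, 5, 7)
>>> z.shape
(7, 7, 7, 5, 19)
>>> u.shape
(7, 7, 5, 7)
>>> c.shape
(5, 5)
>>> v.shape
(7, 7, 5, 7)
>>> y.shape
(19, 5)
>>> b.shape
(5, 5)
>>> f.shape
(7,)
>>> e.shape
()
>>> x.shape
(19, 19)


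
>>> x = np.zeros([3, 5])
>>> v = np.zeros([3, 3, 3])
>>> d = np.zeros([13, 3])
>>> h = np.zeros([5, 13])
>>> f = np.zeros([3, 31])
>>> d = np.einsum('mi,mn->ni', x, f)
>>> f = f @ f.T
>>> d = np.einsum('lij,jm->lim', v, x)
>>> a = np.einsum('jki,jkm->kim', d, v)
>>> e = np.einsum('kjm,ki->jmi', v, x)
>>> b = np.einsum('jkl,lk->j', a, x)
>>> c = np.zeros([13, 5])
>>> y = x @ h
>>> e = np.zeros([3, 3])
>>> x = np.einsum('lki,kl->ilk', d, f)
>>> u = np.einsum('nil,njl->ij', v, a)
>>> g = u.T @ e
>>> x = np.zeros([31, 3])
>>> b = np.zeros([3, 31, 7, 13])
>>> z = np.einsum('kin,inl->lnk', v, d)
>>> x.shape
(31, 3)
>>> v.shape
(3, 3, 3)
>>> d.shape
(3, 3, 5)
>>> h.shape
(5, 13)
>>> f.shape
(3, 3)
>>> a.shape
(3, 5, 3)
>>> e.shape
(3, 3)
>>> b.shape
(3, 31, 7, 13)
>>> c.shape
(13, 5)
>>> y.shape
(3, 13)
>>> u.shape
(3, 5)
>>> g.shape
(5, 3)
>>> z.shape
(5, 3, 3)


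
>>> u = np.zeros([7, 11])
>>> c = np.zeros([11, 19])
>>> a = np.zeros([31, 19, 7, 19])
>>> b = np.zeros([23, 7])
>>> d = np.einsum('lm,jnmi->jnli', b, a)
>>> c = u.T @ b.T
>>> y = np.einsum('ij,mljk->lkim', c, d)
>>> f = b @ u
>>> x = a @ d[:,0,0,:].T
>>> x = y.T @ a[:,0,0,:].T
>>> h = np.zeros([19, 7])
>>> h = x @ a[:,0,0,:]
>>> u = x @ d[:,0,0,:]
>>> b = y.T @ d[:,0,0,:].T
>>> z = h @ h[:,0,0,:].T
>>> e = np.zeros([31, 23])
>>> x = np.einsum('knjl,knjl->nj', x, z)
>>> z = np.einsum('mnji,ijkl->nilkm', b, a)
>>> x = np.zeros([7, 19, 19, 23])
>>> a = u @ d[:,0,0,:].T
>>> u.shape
(31, 11, 19, 19)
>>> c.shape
(11, 23)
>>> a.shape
(31, 11, 19, 31)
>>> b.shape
(31, 11, 19, 31)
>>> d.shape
(31, 19, 23, 19)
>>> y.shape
(19, 19, 11, 31)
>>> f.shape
(23, 11)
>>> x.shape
(7, 19, 19, 23)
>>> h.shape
(31, 11, 19, 19)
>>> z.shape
(11, 31, 19, 7, 31)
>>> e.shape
(31, 23)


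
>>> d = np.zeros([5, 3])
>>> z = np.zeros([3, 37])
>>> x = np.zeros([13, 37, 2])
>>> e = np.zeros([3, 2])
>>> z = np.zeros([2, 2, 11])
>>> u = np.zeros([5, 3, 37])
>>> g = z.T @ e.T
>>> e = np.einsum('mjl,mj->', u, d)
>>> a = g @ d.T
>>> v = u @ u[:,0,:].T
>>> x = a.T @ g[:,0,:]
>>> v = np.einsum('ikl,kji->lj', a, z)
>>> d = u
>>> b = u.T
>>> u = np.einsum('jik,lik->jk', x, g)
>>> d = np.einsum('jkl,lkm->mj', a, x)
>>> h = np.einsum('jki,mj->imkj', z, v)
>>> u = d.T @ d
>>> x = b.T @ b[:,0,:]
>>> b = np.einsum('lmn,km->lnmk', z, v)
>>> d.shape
(3, 11)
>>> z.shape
(2, 2, 11)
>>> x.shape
(5, 3, 5)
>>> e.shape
()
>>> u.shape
(11, 11)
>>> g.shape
(11, 2, 3)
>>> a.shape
(11, 2, 5)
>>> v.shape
(5, 2)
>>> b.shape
(2, 11, 2, 5)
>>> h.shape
(11, 5, 2, 2)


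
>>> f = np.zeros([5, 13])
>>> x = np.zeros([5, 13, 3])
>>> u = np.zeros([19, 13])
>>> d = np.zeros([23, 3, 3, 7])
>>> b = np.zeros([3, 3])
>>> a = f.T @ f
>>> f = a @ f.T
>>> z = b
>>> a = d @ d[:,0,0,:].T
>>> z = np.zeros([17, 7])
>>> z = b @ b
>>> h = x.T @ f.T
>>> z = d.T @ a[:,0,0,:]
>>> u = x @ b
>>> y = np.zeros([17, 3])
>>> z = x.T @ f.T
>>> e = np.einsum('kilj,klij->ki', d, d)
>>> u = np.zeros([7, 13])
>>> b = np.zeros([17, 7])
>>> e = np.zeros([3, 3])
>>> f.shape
(13, 5)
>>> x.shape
(5, 13, 3)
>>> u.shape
(7, 13)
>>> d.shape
(23, 3, 3, 7)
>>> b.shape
(17, 7)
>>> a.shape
(23, 3, 3, 23)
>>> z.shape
(3, 13, 13)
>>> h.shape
(3, 13, 13)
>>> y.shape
(17, 3)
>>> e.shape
(3, 3)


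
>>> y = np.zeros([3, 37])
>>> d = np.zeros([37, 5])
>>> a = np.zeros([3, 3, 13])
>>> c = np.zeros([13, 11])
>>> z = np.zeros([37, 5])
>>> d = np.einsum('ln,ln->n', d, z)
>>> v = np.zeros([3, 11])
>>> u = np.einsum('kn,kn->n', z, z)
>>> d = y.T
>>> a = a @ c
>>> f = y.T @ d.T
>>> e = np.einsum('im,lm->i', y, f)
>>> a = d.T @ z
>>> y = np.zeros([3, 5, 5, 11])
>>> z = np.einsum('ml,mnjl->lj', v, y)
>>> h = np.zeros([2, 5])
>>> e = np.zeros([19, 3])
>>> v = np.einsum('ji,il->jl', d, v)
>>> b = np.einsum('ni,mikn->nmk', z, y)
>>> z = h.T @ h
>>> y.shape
(3, 5, 5, 11)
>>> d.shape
(37, 3)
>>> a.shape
(3, 5)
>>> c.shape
(13, 11)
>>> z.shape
(5, 5)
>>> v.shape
(37, 11)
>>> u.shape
(5,)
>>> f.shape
(37, 37)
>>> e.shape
(19, 3)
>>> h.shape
(2, 5)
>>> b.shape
(11, 3, 5)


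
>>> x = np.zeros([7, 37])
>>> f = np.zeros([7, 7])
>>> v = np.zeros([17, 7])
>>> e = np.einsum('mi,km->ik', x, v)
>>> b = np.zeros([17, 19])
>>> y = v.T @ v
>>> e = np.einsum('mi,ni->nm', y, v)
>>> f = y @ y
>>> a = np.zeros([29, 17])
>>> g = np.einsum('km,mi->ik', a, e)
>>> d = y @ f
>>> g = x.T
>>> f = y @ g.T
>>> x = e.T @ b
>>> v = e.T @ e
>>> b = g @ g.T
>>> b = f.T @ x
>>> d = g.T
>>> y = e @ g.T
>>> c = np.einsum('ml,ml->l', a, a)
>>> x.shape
(7, 19)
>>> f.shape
(7, 37)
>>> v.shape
(7, 7)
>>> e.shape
(17, 7)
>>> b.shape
(37, 19)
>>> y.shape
(17, 37)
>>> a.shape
(29, 17)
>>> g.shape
(37, 7)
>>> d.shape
(7, 37)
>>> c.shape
(17,)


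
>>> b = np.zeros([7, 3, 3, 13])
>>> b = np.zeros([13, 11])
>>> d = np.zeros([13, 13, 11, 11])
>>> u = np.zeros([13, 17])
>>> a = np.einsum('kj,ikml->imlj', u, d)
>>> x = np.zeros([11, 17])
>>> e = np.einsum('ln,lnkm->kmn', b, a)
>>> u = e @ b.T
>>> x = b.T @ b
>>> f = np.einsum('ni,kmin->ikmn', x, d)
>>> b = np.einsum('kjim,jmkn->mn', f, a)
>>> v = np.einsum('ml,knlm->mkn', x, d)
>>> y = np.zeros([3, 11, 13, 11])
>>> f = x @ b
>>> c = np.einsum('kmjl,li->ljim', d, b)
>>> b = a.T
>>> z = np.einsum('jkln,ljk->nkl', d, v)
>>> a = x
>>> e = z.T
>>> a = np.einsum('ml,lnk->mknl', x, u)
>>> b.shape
(17, 11, 11, 13)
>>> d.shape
(13, 13, 11, 11)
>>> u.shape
(11, 17, 13)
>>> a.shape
(11, 13, 17, 11)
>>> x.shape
(11, 11)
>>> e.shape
(11, 13, 11)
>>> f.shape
(11, 17)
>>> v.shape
(11, 13, 13)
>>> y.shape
(3, 11, 13, 11)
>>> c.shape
(11, 11, 17, 13)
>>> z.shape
(11, 13, 11)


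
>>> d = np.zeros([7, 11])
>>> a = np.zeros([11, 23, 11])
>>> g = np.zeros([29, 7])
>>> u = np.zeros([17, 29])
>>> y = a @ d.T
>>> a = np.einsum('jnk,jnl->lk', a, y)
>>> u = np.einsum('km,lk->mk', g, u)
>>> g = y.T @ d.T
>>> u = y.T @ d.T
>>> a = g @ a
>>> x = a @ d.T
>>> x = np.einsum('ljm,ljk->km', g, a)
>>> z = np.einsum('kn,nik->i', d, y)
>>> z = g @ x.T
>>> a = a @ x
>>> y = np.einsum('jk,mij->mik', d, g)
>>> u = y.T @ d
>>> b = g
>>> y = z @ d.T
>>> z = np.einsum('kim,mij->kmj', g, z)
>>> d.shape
(7, 11)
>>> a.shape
(7, 23, 7)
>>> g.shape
(7, 23, 7)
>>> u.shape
(11, 23, 11)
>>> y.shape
(7, 23, 7)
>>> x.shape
(11, 7)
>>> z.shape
(7, 7, 11)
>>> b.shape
(7, 23, 7)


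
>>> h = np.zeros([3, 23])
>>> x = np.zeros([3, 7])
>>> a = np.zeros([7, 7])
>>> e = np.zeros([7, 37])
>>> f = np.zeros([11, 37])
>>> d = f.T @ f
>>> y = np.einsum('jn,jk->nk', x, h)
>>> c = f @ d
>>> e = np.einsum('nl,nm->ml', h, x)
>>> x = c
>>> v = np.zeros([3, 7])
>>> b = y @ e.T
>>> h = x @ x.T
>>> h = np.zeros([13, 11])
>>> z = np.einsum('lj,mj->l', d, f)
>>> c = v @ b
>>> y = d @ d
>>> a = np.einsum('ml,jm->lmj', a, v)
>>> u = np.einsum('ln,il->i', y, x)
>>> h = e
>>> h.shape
(7, 23)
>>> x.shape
(11, 37)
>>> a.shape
(7, 7, 3)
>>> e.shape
(7, 23)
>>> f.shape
(11, 37)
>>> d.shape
(37, 37)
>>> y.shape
(37, 37)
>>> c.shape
(3, 7)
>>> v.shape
(3, 7)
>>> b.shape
(7, 7)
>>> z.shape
(37,)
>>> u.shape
(11,)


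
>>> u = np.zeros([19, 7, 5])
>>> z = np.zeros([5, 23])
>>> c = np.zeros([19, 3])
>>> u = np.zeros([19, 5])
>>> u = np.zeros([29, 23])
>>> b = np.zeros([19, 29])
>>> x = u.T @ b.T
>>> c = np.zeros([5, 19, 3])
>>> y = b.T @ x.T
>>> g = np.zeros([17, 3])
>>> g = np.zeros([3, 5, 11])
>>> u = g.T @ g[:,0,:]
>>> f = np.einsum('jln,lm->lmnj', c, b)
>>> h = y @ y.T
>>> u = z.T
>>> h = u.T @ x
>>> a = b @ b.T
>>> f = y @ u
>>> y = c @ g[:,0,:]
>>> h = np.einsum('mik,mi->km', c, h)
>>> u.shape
(23, 5)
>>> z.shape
(5, 23)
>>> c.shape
(5, 19, 3)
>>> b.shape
(19, 29)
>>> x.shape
(23, 19)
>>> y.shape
(5, 19, 11)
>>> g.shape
(3, 5, 11)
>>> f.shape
(29, 5)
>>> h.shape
(3, 5)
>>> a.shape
(19, 19)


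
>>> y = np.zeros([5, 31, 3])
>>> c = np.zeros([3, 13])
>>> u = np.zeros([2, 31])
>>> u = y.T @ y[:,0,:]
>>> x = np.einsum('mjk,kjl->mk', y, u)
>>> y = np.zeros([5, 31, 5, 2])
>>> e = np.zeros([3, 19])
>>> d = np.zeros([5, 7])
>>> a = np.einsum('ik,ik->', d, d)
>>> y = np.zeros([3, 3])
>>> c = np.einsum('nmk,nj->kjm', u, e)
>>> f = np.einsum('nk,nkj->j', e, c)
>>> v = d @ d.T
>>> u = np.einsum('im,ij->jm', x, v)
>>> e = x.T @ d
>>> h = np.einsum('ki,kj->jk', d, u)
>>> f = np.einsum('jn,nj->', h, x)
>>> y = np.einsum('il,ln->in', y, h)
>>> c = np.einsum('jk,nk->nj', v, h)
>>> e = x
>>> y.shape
(3, 5)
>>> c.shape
(3, 5)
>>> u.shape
(5, 3)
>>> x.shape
(5, 3)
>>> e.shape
(5, 3)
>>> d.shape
(5, 7)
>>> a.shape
()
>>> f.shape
()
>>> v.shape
(5, 5)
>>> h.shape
(3, 5)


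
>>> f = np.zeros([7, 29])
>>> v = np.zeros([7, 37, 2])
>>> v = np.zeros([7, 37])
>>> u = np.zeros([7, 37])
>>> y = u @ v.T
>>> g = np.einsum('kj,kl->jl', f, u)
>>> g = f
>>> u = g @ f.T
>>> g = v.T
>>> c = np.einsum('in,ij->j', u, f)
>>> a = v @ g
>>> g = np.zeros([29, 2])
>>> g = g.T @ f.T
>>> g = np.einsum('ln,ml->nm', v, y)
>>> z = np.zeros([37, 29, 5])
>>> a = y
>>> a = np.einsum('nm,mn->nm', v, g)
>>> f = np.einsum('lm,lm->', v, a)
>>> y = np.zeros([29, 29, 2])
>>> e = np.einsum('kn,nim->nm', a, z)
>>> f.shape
()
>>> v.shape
(7, 37)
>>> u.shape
(7, 7)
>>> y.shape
(29, 29, 2)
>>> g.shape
(37, 7)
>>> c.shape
(29,)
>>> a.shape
(7, 37)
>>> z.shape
(37, 29, 5)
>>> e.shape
(37, 5)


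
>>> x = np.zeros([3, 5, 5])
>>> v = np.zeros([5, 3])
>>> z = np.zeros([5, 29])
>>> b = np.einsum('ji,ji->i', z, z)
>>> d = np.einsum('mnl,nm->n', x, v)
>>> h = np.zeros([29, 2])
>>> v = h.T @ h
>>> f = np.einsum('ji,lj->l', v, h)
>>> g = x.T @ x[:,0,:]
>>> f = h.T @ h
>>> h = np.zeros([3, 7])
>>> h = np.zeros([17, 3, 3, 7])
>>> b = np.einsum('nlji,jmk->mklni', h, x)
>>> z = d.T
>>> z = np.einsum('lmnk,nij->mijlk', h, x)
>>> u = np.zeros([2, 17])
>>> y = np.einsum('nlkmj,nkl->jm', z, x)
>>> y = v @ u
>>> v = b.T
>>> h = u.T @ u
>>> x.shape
(3, 5, 5)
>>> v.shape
(7, 17, 3, 5, 5)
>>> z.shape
(3, 5, 5, 17, 7)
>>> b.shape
(5, 5, 3, 17, 7)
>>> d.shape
(5,)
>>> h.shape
(17, 17)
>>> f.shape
(2, 2)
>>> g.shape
(5, 5, 5)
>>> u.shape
(2, 17)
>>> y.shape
(2, 17)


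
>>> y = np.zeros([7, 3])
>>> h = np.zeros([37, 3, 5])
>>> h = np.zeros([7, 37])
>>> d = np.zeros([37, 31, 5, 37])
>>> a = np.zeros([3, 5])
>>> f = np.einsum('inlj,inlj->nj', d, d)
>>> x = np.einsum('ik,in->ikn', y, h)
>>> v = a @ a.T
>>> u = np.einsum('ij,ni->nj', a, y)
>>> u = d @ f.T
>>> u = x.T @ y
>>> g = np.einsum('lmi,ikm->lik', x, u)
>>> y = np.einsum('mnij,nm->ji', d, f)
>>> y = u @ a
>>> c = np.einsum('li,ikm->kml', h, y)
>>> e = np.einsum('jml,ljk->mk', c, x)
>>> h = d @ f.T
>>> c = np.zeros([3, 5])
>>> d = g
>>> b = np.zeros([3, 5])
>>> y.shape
(37, 3, 5)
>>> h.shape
(37, 31, 5, 31)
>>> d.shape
(7, 37, 3)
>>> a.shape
(3, 5)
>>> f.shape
(31, 37)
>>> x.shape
(7, 3, 37)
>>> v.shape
(3, 3)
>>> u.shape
(37, 3, 3)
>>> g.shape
(7, 37, 3)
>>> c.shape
(3, 5)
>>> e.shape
(5, 37)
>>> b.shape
(3, 5)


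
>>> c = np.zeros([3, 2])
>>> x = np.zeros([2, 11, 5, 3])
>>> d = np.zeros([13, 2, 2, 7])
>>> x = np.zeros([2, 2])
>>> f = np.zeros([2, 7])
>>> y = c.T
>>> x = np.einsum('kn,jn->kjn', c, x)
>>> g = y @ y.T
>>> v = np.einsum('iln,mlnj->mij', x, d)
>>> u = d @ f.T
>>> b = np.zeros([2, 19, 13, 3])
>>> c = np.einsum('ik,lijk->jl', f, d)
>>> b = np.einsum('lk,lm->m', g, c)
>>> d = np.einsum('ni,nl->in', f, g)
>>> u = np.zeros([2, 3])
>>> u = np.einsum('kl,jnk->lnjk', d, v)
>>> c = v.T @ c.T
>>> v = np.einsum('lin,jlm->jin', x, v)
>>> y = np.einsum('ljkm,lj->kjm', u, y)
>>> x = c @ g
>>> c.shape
(7, 3, 2)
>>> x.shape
(7, 3, 2)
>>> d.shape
(7, 2)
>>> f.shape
(2, 7)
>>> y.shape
(13, 3, 7)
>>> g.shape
(2, 2)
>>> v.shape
(13, 2, 2)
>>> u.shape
(2, 3, 13, 7)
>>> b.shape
(13,)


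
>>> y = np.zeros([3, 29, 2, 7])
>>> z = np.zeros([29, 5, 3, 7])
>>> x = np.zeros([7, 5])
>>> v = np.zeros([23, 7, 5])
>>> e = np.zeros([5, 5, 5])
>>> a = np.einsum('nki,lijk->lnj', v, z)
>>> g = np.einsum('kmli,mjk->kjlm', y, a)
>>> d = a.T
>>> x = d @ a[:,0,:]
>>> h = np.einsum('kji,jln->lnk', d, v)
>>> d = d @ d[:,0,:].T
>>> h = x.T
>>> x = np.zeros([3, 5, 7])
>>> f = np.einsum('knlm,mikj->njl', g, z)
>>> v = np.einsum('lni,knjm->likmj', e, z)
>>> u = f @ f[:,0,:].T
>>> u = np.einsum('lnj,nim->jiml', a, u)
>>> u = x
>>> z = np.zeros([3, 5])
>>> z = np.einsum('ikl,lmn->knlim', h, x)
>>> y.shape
(3, 29, 2, 7)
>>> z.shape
(23, 7, 3, 3, 5)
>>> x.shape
(3, 5, 7)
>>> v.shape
(5, 5, 29, 7, 3)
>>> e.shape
(5, 5, 5)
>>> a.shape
(29, 23, 3)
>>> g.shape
(3, 23, 2, 29)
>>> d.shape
(3, 23, 3)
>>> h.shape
(3, 23, 3)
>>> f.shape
(23, 7, 2)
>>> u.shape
(3, 5, 7)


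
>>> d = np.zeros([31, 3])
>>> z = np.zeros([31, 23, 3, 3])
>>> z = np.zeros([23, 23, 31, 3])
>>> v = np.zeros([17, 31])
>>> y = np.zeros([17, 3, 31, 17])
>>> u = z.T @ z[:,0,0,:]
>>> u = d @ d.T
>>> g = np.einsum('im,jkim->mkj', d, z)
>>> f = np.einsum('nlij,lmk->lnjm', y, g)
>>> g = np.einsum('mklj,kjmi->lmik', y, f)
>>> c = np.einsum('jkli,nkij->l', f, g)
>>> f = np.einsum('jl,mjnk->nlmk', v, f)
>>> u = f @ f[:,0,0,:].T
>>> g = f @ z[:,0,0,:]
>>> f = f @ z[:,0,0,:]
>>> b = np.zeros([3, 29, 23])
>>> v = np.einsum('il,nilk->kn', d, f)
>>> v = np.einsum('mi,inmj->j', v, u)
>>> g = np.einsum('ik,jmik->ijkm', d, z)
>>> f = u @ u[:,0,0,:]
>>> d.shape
(31, 3)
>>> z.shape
(23, 23, 31, 3)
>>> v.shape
(17,)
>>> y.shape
(17, 3, 31, 17)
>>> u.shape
(17, 31, 3, 17)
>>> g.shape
(31, 23, 3, 23)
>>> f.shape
(17, 31, 3, 17)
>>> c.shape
(17,)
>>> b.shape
(3, 29, 23)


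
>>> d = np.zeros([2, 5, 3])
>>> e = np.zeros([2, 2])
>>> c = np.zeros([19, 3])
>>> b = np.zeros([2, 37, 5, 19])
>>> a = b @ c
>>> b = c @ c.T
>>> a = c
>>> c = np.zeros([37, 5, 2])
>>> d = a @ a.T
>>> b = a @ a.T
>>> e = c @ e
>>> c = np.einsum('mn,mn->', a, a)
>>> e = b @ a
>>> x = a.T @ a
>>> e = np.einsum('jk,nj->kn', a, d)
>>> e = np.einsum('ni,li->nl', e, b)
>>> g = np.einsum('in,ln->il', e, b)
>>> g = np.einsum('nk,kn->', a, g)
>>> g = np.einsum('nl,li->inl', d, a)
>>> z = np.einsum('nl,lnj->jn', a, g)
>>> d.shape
(19, 19)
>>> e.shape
(3, 19)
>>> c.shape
()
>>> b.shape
(19, 19)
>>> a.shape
(19, 3)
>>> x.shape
(3, 3)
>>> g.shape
(3, 19, 19)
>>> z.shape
(19, 19)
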